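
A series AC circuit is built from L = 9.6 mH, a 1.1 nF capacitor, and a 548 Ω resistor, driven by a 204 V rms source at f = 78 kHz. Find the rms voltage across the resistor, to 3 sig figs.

ω = 2πf = 490100 rad/s
X_L = ωL = 4700 Ω
X_C = 1/(ωC) = 1850 Ω
Net reactance X = X_L − X_C = 2850 Ω
Z = 548 + j2850 Ω
|Z| = √(548² + 2850²) = 2900 Ω
I = V/|Z| = 70.3 mA
V_R = I·|Z_R| = 0.0703 × 548 = 38.5 V

38.5 V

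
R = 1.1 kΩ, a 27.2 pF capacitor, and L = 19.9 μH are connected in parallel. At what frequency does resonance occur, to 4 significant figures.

ω₀ = 1/√(LC) = 1/√(1.99e-05 × 2.72e-11) = 4.298e+07 rad/s
f₀ = ω₀/(2π) = 6.841 MHz

6.841 MHz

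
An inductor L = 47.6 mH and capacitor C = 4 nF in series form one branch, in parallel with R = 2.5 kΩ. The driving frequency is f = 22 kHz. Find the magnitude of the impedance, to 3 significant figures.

ω = 2πf = 138200 rad/s
X_L = ωL = 6580 Ω
X_C = 1/(ωC) = 1810 Ω
Branch 1: Z₁ = R = 2500 Ω
Branch 2 (series LC): Z₂ = j(X_L − X_C) = j4770 Ω
Parallel: Z = Z₁Z₂/(Z₁+Z₂), |Z| = 2210 Ω, ∠Z = 27.7°

2210 Ω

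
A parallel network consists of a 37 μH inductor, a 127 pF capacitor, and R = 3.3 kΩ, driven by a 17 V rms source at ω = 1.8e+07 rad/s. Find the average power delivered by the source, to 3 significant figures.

X_L = ωL = 666 Ω
X_C = 1/(ωC) = 437 Ω
Parallel: admittances add. Y = 1/R + 1/(jωL) + jωC
Y = (0.000303 + j0.000784) S
|Y| = 0.000841 S → |Z| = 1/|Y| = 1190 Ω, ∠Z = −∠Y = -68.9°
I = V/|Z| = 14.3 mA
P = VI cos φ = 17 × 0.0143 × cos(-68.9°) = 87.6 mW

87.6 mW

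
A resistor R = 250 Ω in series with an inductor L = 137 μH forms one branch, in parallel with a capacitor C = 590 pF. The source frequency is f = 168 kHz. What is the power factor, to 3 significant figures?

0.938

ω = 2πf = 1.056e+06 rad/s
X_L = ωL = 145 Ω
X_C = 1/(ωC) = 1610 Ω
Branch 1 (R+jX_L): Z₁ = 250 + j145 Ω, |Z₁| = 289 Ω
Branch 2 (−jX_C): Z₂ = −j1610 Ω
Parallel: Z = Z₁Z₂/(Z₁+Z₂), |Z| = 313 Ω, ∠Z = 20.3°
cos φ = cos(20.3°) = 0.938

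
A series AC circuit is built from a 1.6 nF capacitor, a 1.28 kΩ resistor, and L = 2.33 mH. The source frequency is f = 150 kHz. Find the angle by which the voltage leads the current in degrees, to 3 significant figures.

ω = 2πf = 942500 rad/s
X_L = ωL = 2200 Ω
X_C = 1/(ωC) = 663 Ω
Net reactance X = X_L − X_C = 1530 Ω
Z = 1280 + j1530 Ω
|Z| = √(1280² + 1530²) = 2000 Ω
∠Z = arctan(1530/1280) = 50.1°

50.1°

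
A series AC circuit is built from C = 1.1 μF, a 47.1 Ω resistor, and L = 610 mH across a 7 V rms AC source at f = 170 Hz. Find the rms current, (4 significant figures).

ω = 2πf = 1068 rad/s
X_L = ωL = 651.6 Ω
X_C = 1/(ωC) = 851.1 Ω
Net reactance X = X_L − X_C = -199.5 Ω
Z = 47.10 − j199.5 Ω
|Z| = √(47.10² + 199.5²) = 205.0 Ω
I = V/|Z| = 7/205.0 = 34.14 mA

34.14 mA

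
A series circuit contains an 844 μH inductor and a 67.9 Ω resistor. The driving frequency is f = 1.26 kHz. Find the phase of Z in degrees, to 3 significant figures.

ω = 2πf = 7917 rad/s
X_L = ωL = 6.68 Ω
Z = 67.9 + j6.68 Ω
|Z| = √(67.9² + 6.68²) = 68.2 Ω
∠Z = arctan(6.68/67.9) = 5.62°

5.62°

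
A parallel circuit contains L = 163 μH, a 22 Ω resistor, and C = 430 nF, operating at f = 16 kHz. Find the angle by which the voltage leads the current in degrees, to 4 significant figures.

ω = 2πf = 100500 rad/s
X_L = ωL = 16.39 Ω
X_C = 1/(ωC) = 23.13 Ω
Parallel: admittances add. Y = 1/R + 1/(jωL) + jωC
Y = (0.04545 − j0.01780) S
|Y| = 0.04881 S → |Z| = 1/|Y| = 20.49 Ω, ∠Z = −∠Y = 21.38°

21.38°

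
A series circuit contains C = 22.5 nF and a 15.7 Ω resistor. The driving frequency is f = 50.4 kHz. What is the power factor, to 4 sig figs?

0.1112

ω = 2πf = 316700 rad/s
X_C = 1/(ωC) = 140.3 Ω
Z = 15.70 − j140.3 Ω
|Z| = √(15.70² + 140.3²) = 141.2 Ω
∠Z = arctan(-140.3/15.70) = -83.62°
cos φ = cos(-83.62°) = 0.1112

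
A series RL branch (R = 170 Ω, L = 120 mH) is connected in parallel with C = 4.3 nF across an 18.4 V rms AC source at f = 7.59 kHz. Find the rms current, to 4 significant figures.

568.8 μA

ω = 2πf = 47690 rad/s
X_L = ωL = 5723 Ω
X_C = 1/(ωC) = 4877 Ω
Branch 1 (R+jX_L): Z₁ = 170.0 + j5723 Ω, |Z₁| = 5725 Ω
Branch 2 (−jX_C): Z₂ = −j4877 Ω
Parallel: Z = Z₁Z₂/(Z₁+Z₂), |Z| = 32350 Ω, ∠Z = -80.34°
I = V/|Z| = 18.4/32350 = 568.8 μA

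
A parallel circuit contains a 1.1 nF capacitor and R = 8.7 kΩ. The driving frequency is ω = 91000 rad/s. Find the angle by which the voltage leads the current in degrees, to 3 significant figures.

-41.1°

X_C = 1/(ωC) = 9990 Ω
Parallel: admittances add. Y = 1/R + jωC
Y = (0.000115 + j0.000100) S
|Y| = 0.000152 S → |Z| = 1/|Y| = 6560 Ω, ∠Z = −∠Y = -41.1°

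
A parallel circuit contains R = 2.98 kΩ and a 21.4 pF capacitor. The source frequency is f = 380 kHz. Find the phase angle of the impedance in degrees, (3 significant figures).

-8.66°

ω = 2πf = 2.388e+06 rad/s
X_C = 1/(ωC) = 19600 Ω
Parallel: admittances add. Y = 1/R + jωC
Y = (0.000336 + j5.11e-05) S
|Y| = 0.000339 S → |Z| = 1/|Y| = 2950 Ω, ∠Z = −∠Y = -8.66°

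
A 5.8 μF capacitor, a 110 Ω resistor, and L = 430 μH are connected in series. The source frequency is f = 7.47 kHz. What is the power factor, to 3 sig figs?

ω = 2πf = 46940 rad/s
X_L = ωL = 20.2 Ω
X_C = 1/(ωC) = 3.67 Ω
Net reactance X = X_L − X_C = 16.5 Ω
Z = 110 + j16.5 Ω
|Z| = √(110² + 16.5²) = 111 Ω
∠Z = arctan(16.5/110) = 8.54°
cos φ = cos(8.54°) = 0.989

0.989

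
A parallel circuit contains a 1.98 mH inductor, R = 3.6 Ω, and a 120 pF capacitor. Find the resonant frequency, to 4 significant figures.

326.5 kHz

ω₀ = 1/√(LC) = 1/√(0.00198 × 1.2e-10) = 2.052e+06 rad/s
f₀ = ω₀/(2π) = 326.5 kHz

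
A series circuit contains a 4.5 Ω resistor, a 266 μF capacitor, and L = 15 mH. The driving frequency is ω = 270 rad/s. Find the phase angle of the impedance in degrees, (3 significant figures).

-65.5°

X_L = ωL = 4.05 Ω
X_C = 1/(ωC) = 13.9 Ω
Net reactance X = X_L − X_C = -9.87 Ω
Z = 4.50 − j9.87 Ω
|Z| = √(4.50² + 9.87²) = 10.9 Ω
∠Z = arctan(-9.87/4.50) = -65.5°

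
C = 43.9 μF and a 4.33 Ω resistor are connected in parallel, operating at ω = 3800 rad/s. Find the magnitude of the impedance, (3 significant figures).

X_C = 1/(ωC) = 5.99 Ω
Parallel: admittances add. Y = 1/R + jωC
Y = (0.231 + j0.167) S
|Y| = 0.285 S → |Z| = 1/|Y| = 3.51 Ω, ∠Z = −∠Y = -35.8°

3.51 Ω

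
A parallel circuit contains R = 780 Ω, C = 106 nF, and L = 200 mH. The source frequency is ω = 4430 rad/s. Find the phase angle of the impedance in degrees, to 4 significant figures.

27.21°

X_L = ωL = 886.0 Ω
X_C = 1/(ωC) = 2130 Ω
Parallel: admittances add. Y = 1/R + 1/(jωL) + jωC
Y = (0.001282 − j0.0006591) S
|Y| = 0.001442 S → |Z| = 1/|Y| = 693.7 Ω, ∠Z = −∠Y = 27.21°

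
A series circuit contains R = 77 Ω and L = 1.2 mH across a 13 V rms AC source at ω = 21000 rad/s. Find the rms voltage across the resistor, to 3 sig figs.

12.4 V

X_L = ωL = 25.2 Ω
Z = 77.0 + j25.2 Ω
|Z| = √(77.0² + 25.2²) = 81.0 Ω
I = V/|Z| = 160 mA
V_R = I·|Z_R| = 0.160 × 77.0 = 12.4 V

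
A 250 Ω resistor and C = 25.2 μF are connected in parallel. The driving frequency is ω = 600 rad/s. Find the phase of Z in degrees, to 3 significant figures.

X_C = 1/(ωC) = 66.1 Ω
Parallel: admittances add. Y = 1/R + jωC
Y = (0.00400 + j0.0151) S
|Y| = 0.0156 S → |Z| = 1/|Y| = 63.9 Ω, ∠Z = −∠Y = -75.2°

-75.2°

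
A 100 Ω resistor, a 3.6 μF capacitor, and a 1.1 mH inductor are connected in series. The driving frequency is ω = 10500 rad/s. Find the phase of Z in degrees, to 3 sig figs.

-8.48°

X_L = ωL = 11.6 Ω
X_C = 1/(ωC) = 26.5 Ω
Net reactance X = X_L − X_C = -14.9 Ω
Z = 100 − j14.9 Ω
|Z| = √(100² + 14.9²) = 101 Ω
∠Z = arctan(-14.9/100) = -8.48°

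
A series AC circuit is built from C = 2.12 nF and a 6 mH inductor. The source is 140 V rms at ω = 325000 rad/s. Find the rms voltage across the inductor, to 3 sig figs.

X_L = ωL = 1950 Ω
X_C = 1/(ωC) = 1450 Ω
Net reactance X = X_L − X_C = 499 Ω
Z = j499 Ω
|Z| = √(0² + 499²) = 499 Ω
I = V/|Z| = 281 mA
V_L = I·|Z_L| = 0.281 × 1950 = 548 V

548 V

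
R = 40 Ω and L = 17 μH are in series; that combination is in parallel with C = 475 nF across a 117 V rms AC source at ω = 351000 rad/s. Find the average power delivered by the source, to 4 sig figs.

X_L = ωL = 5.967 Ω
X_C = 1/(ωC) = 5.998 Ω
Branch 1 (R+jX_L): Z₁ = 40.00 + j5.967 Ω, |Z₁| = 40.44 Ω
Branch 2 (−jX_C): Z₂ = −j5.998 Ω
Parallel: Z = Z₁Z₂/(Z₁+Z₂), |Z| = 6.064 Ω, ∠Z = -81.47°
I = V/|Z| = 19.29 A
P = VI cos φ = 117 × 19.29 × cos(-81.47°) = 334.8 W

334.8 W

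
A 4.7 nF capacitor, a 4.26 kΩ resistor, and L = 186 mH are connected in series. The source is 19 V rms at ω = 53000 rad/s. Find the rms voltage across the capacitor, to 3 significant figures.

X_L = ωL = 9860 Ω
X_C = 1/(ωC) = 4010 Ω
Net reactance X = X_L − X_C = 5840 Ω
Z = 4260 + j5840 Ω
|Z| = √(4260² + 5840²) = 7230 Ω
I = V/|Z| = 2.63 mA
V_C = I·|Z_C| = 0.00263 × 4010 = 10.5 V

10.5 V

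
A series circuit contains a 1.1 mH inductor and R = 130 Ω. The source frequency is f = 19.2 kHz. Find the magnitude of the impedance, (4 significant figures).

ω = 2πf = 120600 rad/s
X_L = ωL = 132.7 Ω
Z = 130.0 + j132.7 Ω
|Z| = √(130.0² + 132.7²) = 185.8 Ω

185.8 Ω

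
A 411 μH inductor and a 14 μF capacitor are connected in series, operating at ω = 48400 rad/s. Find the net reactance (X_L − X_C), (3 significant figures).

18.4 Ω

X_L = ωL = 19.9 Ω
X_C = 1/(ωC) = 1.48 Ω
X = 19.9 − 1.48 = 18.4 Ω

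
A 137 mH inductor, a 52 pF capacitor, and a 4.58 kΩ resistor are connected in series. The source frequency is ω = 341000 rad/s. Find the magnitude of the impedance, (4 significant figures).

X_L = ωL = 46720 Ω
X_C = 1/(ωC) = 56400 Ω
Net reactance X = X_L − X_C = -9678 Ω
Z = 4580 − j9678 Ω
|Z| = √(4580² + 9678²) = 10710 Ω

10710 Ω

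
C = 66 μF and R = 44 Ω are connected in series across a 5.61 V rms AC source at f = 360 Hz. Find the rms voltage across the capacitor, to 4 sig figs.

0.8443 V

ω = 2πf = 2262 rad/s
X_C = 1/(ωC) = 6.698 Ω
Z = 44.00 − j6.698 Ω
|Z| = √(44.00² + 6.698²) = 44.51 Ω
I = V/|Z| = 126.0 mA
V_C = I·|Z_C| = 0.1260 × 6.698 = 0.8443 V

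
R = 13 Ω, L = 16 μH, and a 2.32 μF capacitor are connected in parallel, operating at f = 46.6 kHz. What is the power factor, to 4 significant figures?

ω = 2πf = 292800 rad/s
X_L = ωL = 4.685 Ω
X_C = 1/(ωC) = 1.472 Ω
Parallel: admittances add. Y = 1/R + 1/(jωL) + jωC
Y = (0.07692 + j0.4658) S
|Y| = 0.4721 S → |Z| = 1/|Y| = 2.118 Ω, ∠Z = −∠Y = -80.62°
cos φ = cos(-80.62°) = 0.1629

0.1629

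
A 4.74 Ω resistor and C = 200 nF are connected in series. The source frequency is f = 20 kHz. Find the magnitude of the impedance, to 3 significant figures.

ω = 2πf = 125700 rad/s
X_C = 1/(ωC) = 39.8 Ω
Z = 4.74 − j39.8 Ω
|Z| = √(4.74² + 39.8²) = 40.1 Ω

40.1 Ω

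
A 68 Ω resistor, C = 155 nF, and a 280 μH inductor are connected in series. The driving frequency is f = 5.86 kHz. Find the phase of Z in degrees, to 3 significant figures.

-67.6°

ω = 2πf = 36820 rad/s
X_L = ωL = 10.3 Ω
X_C = 1/(ωC) = 175 Ω
Net reactance X = X_L − X_C = -165 Ω
Z = 68.0 − j165 Ω
|Z| = √(68.0² + 165²) = 178 Ω
∠Z = arctan(-165/68.0) = -67.6°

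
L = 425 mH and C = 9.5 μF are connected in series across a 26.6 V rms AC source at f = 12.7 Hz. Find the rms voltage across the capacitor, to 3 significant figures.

ω = 2πf = 79.80 rad/s
X_L = ωL = 33.9 Ω
X_C = 1/(ωC) = 1320 Ω
Net reactance X = X_L − X_C = -1290 Ω
Z = − j1290 Ω
|Z| = √(0² + 1290²) = 1290 Ω
I = V/|Z| = 20.7 mA
V_C = I·|Z_C| = 0.0207 × 1320 = 27.3 V

27.3 V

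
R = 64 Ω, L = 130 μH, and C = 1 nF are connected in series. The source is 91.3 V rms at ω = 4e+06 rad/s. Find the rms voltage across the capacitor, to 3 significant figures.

82.3 V

X_L = ωL = 520 Ω
X_C = 1/(ωC) = 250 Ω
Net reactance X = X_L − X_C = 270 Ω
Z = 64.0 + j270 Ω
|Z| = √(64.0² + 270²) = 277 Ω
I = V/|Z| = 329 mA
V_C = I·|Z_C| = 0.329 × 250 = 82.3 V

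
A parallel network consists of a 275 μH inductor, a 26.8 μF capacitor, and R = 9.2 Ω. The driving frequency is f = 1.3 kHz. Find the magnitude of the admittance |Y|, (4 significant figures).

ω = 2πf = 8168 rad/s
X_L = ωL = 2.246 Ω
X_C = 1/(ωC) = 4.568 Ω
Parallel: admittances add. Y = 1/R + 1/(jωL) + jωC
Y = (0.1087 − j0.2263) S
|Y| = 0.2510 S → |Z| = 1/|Y| = 3.984 Ω, ∠Z = −∠Y = 64.34°

251.0 mS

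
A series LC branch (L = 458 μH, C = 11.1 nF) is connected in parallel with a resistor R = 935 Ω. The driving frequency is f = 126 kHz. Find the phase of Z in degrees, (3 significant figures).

75.1°

ω = 2πf = 791700 rad/s
X_L = ωL = 363 Ω
X_C = 1/(ωC) = 114 Ω
Branch 1: Z₁ = R = 935 Ω
Branch 2 (series LC): Z₂ = j(X_L − X_C) = j249 Ω
Parallel: Z = Z₁Z₂/(Z₁+Z₂), |Z| = 240 Ω, ∠Z = 75.1°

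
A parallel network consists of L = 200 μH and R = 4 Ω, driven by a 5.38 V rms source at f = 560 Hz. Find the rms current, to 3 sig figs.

7.76 A

ω = 2πf = 3519 rad/s
X_L = ωL = 0.704 Ω
Parallel: admittances add. Y = 1/R + 1/(jωL)
Y = (0.250 − j1.42) S
|Y| = 1.44 S → |Z| = 1/|Y| = 0.693 Ω, ∠Z = −∠Y = 80.0°
I = V/|Z| = 5.38/0.693 = 7.76 A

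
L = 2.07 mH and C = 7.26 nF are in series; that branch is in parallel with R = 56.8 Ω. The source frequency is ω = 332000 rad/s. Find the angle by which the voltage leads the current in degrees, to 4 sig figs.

X_L = ωL = 687.2 Ω
X_C = 1/(ωC) = 414.9 Ω
Branch 1: Z₁ = R = 56.80 Ω
Branch 2 (series LC): Z₂ = j(X_L − X_C) = j272.4 Ω
Parallel: Z = Z₁Z₂/(Z₁+Z₂), |Z| = 55.60 Ω, ∠Z = 11.78°

11.78°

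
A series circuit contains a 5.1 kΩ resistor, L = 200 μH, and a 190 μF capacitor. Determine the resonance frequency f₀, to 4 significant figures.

816.4 Hz

ω₀ = 1/√(LC) = 1/√(0.0002 × 0.00019) = 5130 rad/s
f₀ = ω₀/(2π) = 816.4 Hz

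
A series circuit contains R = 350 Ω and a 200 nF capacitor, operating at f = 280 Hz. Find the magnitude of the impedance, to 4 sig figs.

ω = 2πf = 1759 rad/s
X_C = 1/(ωC) = 2842 Ω
Z = 350.0 − j2842 Ω
|Z| = √(350.0² + 2842²) = 2864 Ω

2864 Ω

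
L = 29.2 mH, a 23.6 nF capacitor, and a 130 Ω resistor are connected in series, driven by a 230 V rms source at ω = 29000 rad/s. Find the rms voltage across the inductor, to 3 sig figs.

310 V

X_L = ωL = 847 Ω
X_C = 1/(ωC) = 1460 Ω
Net reactance X = X_L − X_C = -614 Ω
Z = 130 − j614 Ω
|Z| = √(130² + 614²) = 628 Ω
I = V/|Z| = 366 mA
V_L = I·|Z_L| = 0.366 × 847 = 310 V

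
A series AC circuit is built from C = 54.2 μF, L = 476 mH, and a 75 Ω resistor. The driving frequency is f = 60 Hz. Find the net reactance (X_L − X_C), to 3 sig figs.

131 Ω

ω = 2πf = 377.0 rad/s
X_L = ωL = 179 Ω
X_C = 1/(ωC) = 48.9 Ω
X = 179 − 48.9 = 131 Ω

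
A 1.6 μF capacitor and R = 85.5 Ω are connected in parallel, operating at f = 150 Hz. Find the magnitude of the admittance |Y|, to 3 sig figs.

ω = 2πf = 942.5 rad/s
X_C = 1/(ωC) = 663 Ω
Parallel: admittances add. Y = 1/R + jωC
Y = (0.0117 + j0.00151) S
|Y| = 0.0118 S → |Z| = 1/|Y| = 84.8 Ω, ∠Z = −∠Y = -7.35°

11.8 mS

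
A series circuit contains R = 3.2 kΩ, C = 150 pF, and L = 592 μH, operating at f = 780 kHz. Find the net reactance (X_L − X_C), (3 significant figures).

ω = 2πf = 4.901e+06 rad/s
X_L = ωL = 2900 Ω
X_C = 1/(ωC) = 1360 Ω
X = 2900 − 1360 = 1540 Ω

1540 Ω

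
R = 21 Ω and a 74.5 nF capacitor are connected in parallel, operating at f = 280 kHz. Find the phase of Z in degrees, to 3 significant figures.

-70.0°

ω = 2πf = 1.759e+06 rad/s
X_C = 1/(ωC) = 7.63 Ω
Parallel: admittances add. Y = 1/R + jωC
Y = (0.0476 + j0.131) S
|Y| = 0.139 S → |Z| = 1/|Y| = 7.17 Ω, ∠Z = −∠Y = -70.0°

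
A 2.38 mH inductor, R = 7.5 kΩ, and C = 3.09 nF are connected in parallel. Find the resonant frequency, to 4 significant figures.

58.69 kHz

ω₀ = 1/√(LC) = 1/√(0.00238 × 3.09e-09) = 368800 rad/s
f₀ = ω₀/(2π) = 58.69 kHz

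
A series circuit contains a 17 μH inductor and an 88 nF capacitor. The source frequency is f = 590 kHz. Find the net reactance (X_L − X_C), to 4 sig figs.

ω = 2πf = 3.707e+06 rad/s
X_L = ωL = 63.02 Ω
X_C = 1/(ωC) = 3.065 Ω
X = 63.02 − 3.065 = 59.95 Ω

59.95 Ω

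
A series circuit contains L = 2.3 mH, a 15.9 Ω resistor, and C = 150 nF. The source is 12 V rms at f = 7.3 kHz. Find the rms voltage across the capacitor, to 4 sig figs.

ω = 2πf = 45870 rad/s
X_L = ωL = 105.5 Ω
X_C = 1/(ωC) = 145.3 Ω
Net reactance X = X_L − X_C = -39.85 Ω
Z = 15.90 − j39.85 Ω
|Z| = √(15.90² + 39.85²) = 42.91 Ω
I = V/|Z| = 279.7 mA
V_C = I·|Z_C| = 0.2797 × 145.3 = 40.65 V

40.65 V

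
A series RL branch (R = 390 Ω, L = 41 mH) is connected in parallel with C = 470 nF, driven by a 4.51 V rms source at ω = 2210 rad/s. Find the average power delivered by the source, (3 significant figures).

X_L = ωL = 90.6 Ω
X_C = 1/(ωC) = 963 Ω
Branch 1 (R+jX_L): Z₁ = 390 + j90.6 Ω, |Z₁| = 400 Ω
Branch 2 (−jX_C): Z₂ = −j963 Ω
Parallel: Z = Z₁Z₂/(Z₁+Z₂), |Z| = 403 Ω, ∠Z = -11.0°
I = V/|Z| = 11.2 mA
P = VI cos φ = 4.51 × 0.0112 × cos(-11.0°) = 49.5 mW

49.5 mW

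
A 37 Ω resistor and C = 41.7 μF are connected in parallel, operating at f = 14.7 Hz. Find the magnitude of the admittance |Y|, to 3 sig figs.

ω = 2πf = 92.36 rad/s
X_C = 1/(ωC) = 260 Ω
Parallel: admittances add. Y = 1/R + jωC
Y = (0.0270 + j0.00385) S
|Y| = 0.0273 S → |Z| = 1/|Y| = 36.6 Ω, ∠Z = −∠Y = -8.11°

27.3 mS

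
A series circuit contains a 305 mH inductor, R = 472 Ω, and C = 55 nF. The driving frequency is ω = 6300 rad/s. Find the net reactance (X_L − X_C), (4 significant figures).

-964.5 Ω

X_L = ωL = 1922 Ω
X_C = 1/(ωC) = 2886 Ω
X = 1922 − 2886 = -964.5 Ω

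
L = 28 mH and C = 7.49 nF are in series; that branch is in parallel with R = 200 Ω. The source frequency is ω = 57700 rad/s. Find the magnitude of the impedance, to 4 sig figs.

192.3 Ω

X_L = ωL = 1616 Ω
X_C = 1/(ωC) = 2314 Ω
Branch 1: Z₁ = R = 200.0 Ω
Branch 2 (series LC): Z₂ = j(X_L − X_C) = −j698.3 Ω
Parallel: Z = Z₁Z₂/(Z₁+Z₂), |Z| = 192.3 Ω, ∠Z = -15.98°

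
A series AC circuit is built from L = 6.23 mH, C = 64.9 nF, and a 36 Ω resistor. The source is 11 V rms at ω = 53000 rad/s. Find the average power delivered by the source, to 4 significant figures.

1.526 W

X_L = ωL = 330.2 Ω
X_C = 1/(ωC) = 290.7 Ω
Net reactance X = X_L − X_C = 39.47 Ω
Z = 36.00 + j39.47 Ω
|Z| = √(36.00² + 39.47²) = 53.42 Ω
∠Z = arctan(39.47/36.00) = 47.63°
I = V/|Z| = 205.9 mA
P = VI cos φ = 11 × 0.2059 × cos(47.63°) = 1.526 W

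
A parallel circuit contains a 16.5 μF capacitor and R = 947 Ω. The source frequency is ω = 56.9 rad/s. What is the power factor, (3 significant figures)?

0.747

X_C = 1/(ωC) = 1070 Ω
Parallel: admittances add. Y = 1/R + jωC
Y = (0.00106 + j0.000939) S
|Y| = 0.00141 S → |Z| = 1/|Y| = 708 Ω, ∠Z = −∠Y = -41.6°
cos φ = cos(-41.6°) = 0.747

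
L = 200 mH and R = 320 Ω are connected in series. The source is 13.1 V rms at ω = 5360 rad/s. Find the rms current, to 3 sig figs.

X_L = ωL = 1070 Ω
Z = 320 + j1070 Ω
|Z| = √(320² + 1070²) = 1120 Ω
I = V/|Z| = 13.1/1120 = 11.7 mA

11.7 mA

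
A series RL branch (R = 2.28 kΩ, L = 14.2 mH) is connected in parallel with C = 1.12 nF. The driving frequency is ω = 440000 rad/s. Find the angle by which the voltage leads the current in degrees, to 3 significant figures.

X_L = ωL = 6250 Ω
X_C = 1/(ωC) = 2030 Ω
Branch 1 (R+jX_L): Z₁ = 2280 + j6250 Ω, |Z₁| = 6650 Ω
Branch 2 (−jX_C): Z₂ = −j2030 Ω
Parallel: Z = Z₁Z₂/(Z₁+Z₂), |Z| = 2810 Ω, ∠Z = -81.7°

-81.7°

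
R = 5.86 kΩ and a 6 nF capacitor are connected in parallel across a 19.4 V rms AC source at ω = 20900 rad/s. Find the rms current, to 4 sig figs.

4.108 mA

X_C = 1/(ωC) = 7974 Ω
Parallel: admittances add. Y = 1/R + jωC
Y = (0.0001706 + j0.0001254) S
|Y| = 0.0002118 S → |Z| = 1/|Y| = 4722 Ω, ∠Z = −∠Y = -36.31°
I = V/|Z| = 19.4/4722 = 4.108 mA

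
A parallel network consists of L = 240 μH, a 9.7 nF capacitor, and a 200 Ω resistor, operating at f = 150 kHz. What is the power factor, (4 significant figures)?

0.7271

ω = 2πf = 942500 rad/s
X_L = ωL = 226.2 Ω
X_C = 1/(ωC) = 109.4 Ω
Parallel: admittances add. Y = 1/R + 1/(jωL) + jωC
Y = (0.005000 + j0.004721) S
|Y| = 0.006877 S → |Z| = 1/|Y| = 145.4 Ω, ∠Z = −∠Y = -43.36°
cos φ = cos(-43.36°) = 0.7271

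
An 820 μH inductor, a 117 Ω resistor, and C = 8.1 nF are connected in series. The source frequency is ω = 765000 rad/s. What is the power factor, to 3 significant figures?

X_L = ωL = 627 Ω
X_C = 1/(ωC) = 161 Ω
Net reactance X = X_L − X_C = 466 Ω
Z = 117 + j466 Ω
|Z| = √(117² + 466²) = 480 Ω
∠Z = arctan(466/117) = 75.9°
cos φ = cos(75.9°) = 0.244

0.244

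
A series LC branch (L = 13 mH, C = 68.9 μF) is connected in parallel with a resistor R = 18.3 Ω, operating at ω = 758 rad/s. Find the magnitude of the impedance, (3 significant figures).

8.29 Ω

X_L = ωL = 9.85 Ω
X_C = 1/(ωC) = 19.1 Ω
Branch 1: Z₁ = R = 18.3 Ω
Branch 2 (series LC): Z₂ = j(X_L − X_C) = −j9.29 Ω
Parallel: Z = Z₁Z₂/(Z₁+Z₂), |Z| = 8.29 Ω, ∠Z = -63.1°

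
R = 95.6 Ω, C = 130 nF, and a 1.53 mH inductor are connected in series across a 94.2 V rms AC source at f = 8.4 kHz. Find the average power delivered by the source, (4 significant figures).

63.48 W

ω = 2πf = 52780 rad/s
X_L = ωL = 80.75 Ω
X_C = 1/(ωC) = 145.7 Ω
Net reactance X = X_L − X_C = -64.99 Ω
Z = 95.60 − j64.99 Ω
|Z| = √(95.60² + 64.99²) = 115.6 Ω
∠Z = arctan(-64.99/95.60) = -34.21°
I = V/|Z| = 814.9 mA
P = VI cos φ = 94.2 × 0.8149 × cos(-34.21°) = 63.48 W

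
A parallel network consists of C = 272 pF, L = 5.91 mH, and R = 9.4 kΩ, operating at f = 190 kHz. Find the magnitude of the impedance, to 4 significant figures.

ω = 2πf = 1.194e+06 rad/s
X_L = ωL = 7055 Ω
X_C = 1/(ωC) = 3080 Ω
Parallel: admittances add. Y = 1/R + 1/(jωL) + jωC
Y = (0.0001064 + j0.0001830) S
|Y| = 0.0002117 S → |Z| = 1/|Y| = 4725 Ω, ∠Z = −∠Y = -59.83°

4725 Ω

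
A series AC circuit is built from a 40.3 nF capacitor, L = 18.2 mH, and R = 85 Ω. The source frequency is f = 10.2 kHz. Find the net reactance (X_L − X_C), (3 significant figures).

ω = 2πf = 64090 rad/s
X_L = ωL = 1170 Ω
X_C = 1/(ωC) = 387 Ω
X = 1170 − 387 = 779 Ω

779 Ω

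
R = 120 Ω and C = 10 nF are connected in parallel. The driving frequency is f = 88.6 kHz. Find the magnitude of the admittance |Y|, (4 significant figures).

10.02 mS

ω = 2πf = 556700 rad/s
X_C = 1/(ωC) = 179.6 Ω
Parallel: admittances add. Y = 1/R + jωC
Y = (0.008333 + j0.005567) S
|Y| = 0.01002 S → |Z| = 1/|Y| = 99.78 Ω, ∠Z = −∠Y = -33.74°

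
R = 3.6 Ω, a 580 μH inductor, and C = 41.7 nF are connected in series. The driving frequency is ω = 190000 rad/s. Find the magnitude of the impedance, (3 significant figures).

16.4 Ω

X_L = ωL = 110 Ω
X_C = 1/(ωC) = 126 Ω
Net reactance X = X_L − X_C = -16.0 Ω
Z = 3.60 − j16.0 Ω
|Z| = √(3.60² + 16.0²) = 16.4 Ω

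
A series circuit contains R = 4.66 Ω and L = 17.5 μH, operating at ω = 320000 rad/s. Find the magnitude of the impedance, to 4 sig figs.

7.285 Ω

X_L = ωL = 5.600 Ω
Z = 4.660 + j5.600 Ω
|Z| = √(4.660² + 5.600²) = 7.285 Ω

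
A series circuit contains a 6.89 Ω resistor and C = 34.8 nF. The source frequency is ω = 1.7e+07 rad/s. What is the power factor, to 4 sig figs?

0.9712

X_C = 1/(ωC) = 1.690 Ω
Z = 6.890 − j1.690 Ω
|Z| = √(6.890² + 1.690²) = 7.094 Ω
∠Z = arctan(-1.690/6.890) = -13.78°
cos φ = cos(-13.78°) = 0.9712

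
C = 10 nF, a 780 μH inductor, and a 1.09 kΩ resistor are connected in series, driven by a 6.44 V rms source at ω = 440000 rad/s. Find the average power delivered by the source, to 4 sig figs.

37.62 mW

X_L = ωL = 343.2 Ω
X_C = 1/(ωC) = 227.3 Ω
Net reactance X = X_L − X_C = 115.9 Ω
Z = 1090 + j115.9 Ω
|Z| = √(1090² + 115.9²) = 1096 Ω
∠Z = arctan(115.9/1090) = 6.071°
I = V/|Z| = 5.875 mA
P = VI cos φ = 6.44 × 0.005875 × cos(6.071°) = 37.62 mW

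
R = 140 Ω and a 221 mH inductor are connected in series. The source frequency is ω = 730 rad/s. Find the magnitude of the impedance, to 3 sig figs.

214 Ω

X_L = ωL = 161 Ω
Z = 140 + j161 Ω
|Z| = √(140² + 161²) = 214 Ω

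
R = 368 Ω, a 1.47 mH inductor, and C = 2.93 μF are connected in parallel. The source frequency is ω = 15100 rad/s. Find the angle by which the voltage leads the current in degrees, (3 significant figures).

X_L = ωL = 22.2 Ω
X_C = 1/(ωC) = 22.6 Ω
Parallel: admittances add. Y = 1/R + 1/(jωL) + jωC
Y = (0.00272 − j0.000808) S
|Y| = 0.00284 S → |Z| = 1/|Y| = 353 Ω, ∠Z = −∠Y = 16.6°

16.6°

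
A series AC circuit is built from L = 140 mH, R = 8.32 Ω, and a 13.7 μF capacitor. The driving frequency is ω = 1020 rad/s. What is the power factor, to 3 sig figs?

X_L = ωL = 143 Ω
X_C = 1/(ωC) = 71.6 Ω
Net reactance X = X_L − X_C = 71.2 Ω
Z = 8.32 + j71.2 Ω
|Z| = √(8.32² + 71.2²) = 71.7 Ω
∠Z = arctan(71.2/8.32) = 83.3°
cos φ = cos(83.3°) = 0.116

0.116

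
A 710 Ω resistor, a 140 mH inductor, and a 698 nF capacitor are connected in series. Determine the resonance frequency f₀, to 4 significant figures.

ω₀ = 1/√(LC) = 1/√(0.14 × 6.98e-07) = 3199 rad/s
f₀ = ω₀/(2π) = 509.1 Hz

509.1 Hz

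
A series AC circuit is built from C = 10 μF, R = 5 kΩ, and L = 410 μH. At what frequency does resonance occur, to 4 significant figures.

ω₀ = 1/√(LC) = 1/√(0.00041 × 1e-05) = 15620 rad/s
f₀ = ω₀/(2π) = 2.486 kHz

2.486 kHz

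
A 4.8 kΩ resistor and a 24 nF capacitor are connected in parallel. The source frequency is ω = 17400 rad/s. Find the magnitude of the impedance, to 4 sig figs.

2143 Ω

X_C = 1/(ωC) = 2395 Ω
Parallel: admittances add. Y = 1/R + jωC
Y = (0.0002083 + j0.0004176) S
|Y| = 0.0004667 S → |Z| = 1/|Y| = 2143 Ω, ∠Z = −∠Y = -63.49°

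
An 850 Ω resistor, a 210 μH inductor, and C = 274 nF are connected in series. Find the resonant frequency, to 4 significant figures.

ω₀ = 1/√(LC) = 1/√(0.00021 × 2.74e-07) = 131800 rad/s
f₀ = ω₀/(2π) = 20.98 kHz

20.98 kHz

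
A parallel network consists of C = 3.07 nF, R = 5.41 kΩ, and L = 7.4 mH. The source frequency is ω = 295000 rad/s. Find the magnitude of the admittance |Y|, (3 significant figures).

X_L = ωL = 2180 Ω
X_C = 1/(ωC) = 1100 Ω
Parallel: admittances add. Y = 1/R + 1/(jωL) + jωC
Y = (0.000185 + j0.000448) S
|Y| = 0.000484 S → |Z| = 1/|Y| = 2070 Ω, ∠Z = −∠Y = -67.6°

484 μS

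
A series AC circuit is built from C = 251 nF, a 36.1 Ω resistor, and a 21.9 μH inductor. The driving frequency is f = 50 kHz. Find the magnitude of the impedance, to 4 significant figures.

ω = 2πf = 314200 rad/s
X_L = ωL = 6.880 Ω
X_C = 1/(ωC) = 12.68 Ω
Net reactance X = X_L − X_C = -5.802 Ω
Z = 36.10 − j5.802 Ω
|Z| = √(36.10² + 5.802²) = 36.56 Ω

36.56 Ω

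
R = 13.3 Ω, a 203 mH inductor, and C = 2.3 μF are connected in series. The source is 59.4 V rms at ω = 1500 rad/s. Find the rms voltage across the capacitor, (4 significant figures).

X_L = ωL = 304.5 Ω
X_C = 1/(ωC) = 289.9 Ω
Net reactance X = X_L − X_C = 14.64 Ω
Z = 13.30 + j14.64 Ω
|Z| = √(13.30² + 14.64²) = 19.78 Ω
I = V/|Z| = 3.003 A
V_C = I·|Z_C| = 3.003 × 289.9 = 870.3 V

870.3 V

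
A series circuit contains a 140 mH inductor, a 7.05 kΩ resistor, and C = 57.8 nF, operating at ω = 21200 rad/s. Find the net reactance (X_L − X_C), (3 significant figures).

2150 Ω

X_L = ωL = 2970 Ω
X_C = 1/(ωC) = 816 Ω
X = 2970 − 816 = 2150 Ω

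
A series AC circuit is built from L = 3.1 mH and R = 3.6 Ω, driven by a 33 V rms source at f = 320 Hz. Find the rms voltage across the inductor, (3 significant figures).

28.6 V

ω = 2πf = 2011 rad/s
X_L = ωL = 6.23 Ω
Z = 3.60 + j6.23 Ω
|Z| = √(3.60² + 6.23²) = 7.20 Ω
I = V/|Z| = 4.58 A
V_L = I·|Z_L| = 4.58 × 6.23 = 28.6 V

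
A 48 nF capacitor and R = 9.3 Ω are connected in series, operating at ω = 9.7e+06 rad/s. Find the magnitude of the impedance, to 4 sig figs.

9.545 Ω

X_C = 1/(ωC) = 2.148 Ω
Z = 9.300 − j2.148 Ω
|Z| = √(9.300² + 2.148²) = 9.545 Ω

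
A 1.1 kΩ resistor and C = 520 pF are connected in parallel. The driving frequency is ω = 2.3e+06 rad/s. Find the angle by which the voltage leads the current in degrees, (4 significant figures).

X_C = 1/(ωC) = 836.1 Ω
Parallel: admittances add. Y = 1/R + jωC
Y = (0.0009091 + j0.001196) S
|Y| = 0.001502 S → |Z| = 1/|Y| = 665.7 Ω, ∠Z = −∠Y = -52.76°

-52.76°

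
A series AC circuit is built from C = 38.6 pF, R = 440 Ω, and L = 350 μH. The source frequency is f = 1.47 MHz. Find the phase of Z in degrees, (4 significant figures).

ω = 2πf = 9.236e+06 rad/s
X_L = ωL = 3233 Ω
X_C = 1/(ωC) = 2805 Ω
Net reactance X = X_L − X_C = 427.8 Ω
Z = 440.0 + j427.8 Ω
|Z| = √(440.0² + 427.8²) = 613.7 Ω
∠Z = arctan(427.8/440.0) = 44.20°

44.20°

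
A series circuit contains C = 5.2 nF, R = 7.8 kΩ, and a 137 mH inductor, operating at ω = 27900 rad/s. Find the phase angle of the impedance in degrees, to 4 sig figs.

X_L = ωL = 3822 Ω
X_C = 1/(ωC) = 6893 Ω
Net reactance X = X_L − X_C = -3070 Ω
Z = 7800 − j3070 Ω
|Z| = √(7800² + 3070²) = 8383 Ω
∠Z = arctan(-3070/7800) = -21.49°

-21.49°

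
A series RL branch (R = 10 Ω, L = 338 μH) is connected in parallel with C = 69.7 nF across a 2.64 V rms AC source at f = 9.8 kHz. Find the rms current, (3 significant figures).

104 mA

ω = 2πf = 61580 rad/s
X_L = ωL = 20.8 Ω
X_C = 1/(ωC) = 233 Ω
Branch 1 (R+jX_L): Z₁ = 10.0 + j20.8 Ω, |Z₁| = 23.1 Ω
Branch 2 (−jX_C): Z₂ = −j233 Ω
Parallel: Z = Z₁Z₂/(Z₁+Z₂), |Z| = 25.3 Ω, ∠Z = 61.6°
I = V/|Z| = 2.64/25.3 = 104 mA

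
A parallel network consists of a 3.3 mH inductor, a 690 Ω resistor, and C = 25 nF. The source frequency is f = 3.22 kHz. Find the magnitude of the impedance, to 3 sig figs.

68.8 Ω

ω = 2πf = 20230 rad/s
X_L = ωL = 66.8 Ω
X_C = 1/(ωC) = 1980 Ω
Parallel: admittances add. Y = 1/R + 1/(jωL) + jωC
Y = (0.00145 − j0.0145) S
|Y| = 0.0145 S → |Z| = 1/|Y| = 68.8 Ω, ∠Z = −∠Y = 84.3°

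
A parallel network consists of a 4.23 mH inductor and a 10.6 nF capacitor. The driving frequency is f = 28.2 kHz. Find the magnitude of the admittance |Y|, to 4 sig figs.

543.9 μS

ω = 2πf = 177200 rad/s
X_L = ωL = 749.5 Ω
X_C = 1/(ωC) = 532.4 Ω
Parallel: admittances add. Y = 1/(jωL) + jωC
Y = (0 + j0.0005439) S
|Y| = 0.0005439 S → |Z| = 1/|Y| = 1838 Ω, ∠Z = −∠Y = -90.00°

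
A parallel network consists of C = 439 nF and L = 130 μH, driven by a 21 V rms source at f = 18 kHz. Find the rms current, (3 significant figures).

ω = 2πf = 113100 rad/s
X_L = ωL = 14.7 Ω
X_C = 1/(ωC) = 20.1 Ω
Parallel: admittances add. Y = 1/(jωL) + jωC
Y = (0 − j0.0184) S
|Y| = 0.0184 S → |Z| = 1/|Y| = 54.5 Ω, ∠Z = −∠Y = 90.0°
I = V/|Z| = 21/54.5 = 386 mA

386 mA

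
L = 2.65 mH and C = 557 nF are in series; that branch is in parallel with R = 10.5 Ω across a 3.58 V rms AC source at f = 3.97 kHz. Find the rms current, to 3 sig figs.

699 mA

ω = 2πf = 24940 rad/s
X_L = ωL = 66.1 Ω
X_C = 1/(ωC) = 72.0 Ω
Branch 1: Z₁ = R = 10.5 Ω
Branch 2 (series LC): Z₂ = j(X_L − X_C) = −j5.87 Ω
Parallel: Z = Z₁Z₂/(Z₁+Z₂), |Z| = 5.12 Ω, ∠Z = -60.8°
I = V/|Z| = 3.58/5.12 = 699 mA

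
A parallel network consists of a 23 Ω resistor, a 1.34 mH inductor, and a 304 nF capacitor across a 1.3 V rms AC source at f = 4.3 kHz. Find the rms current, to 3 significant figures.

ω = 2πf = 27020 rad/s
X_L = ωL = 36.2 Ω
X_C = 1/(ωC) = 122 Ω
Parallel: admittances add. Y = 1/R + 1/(jωL) + jωC
Y = (0.0435 − j0.0194) S
|Y| = 0.0476 S → |Z| = 1/|Y| = 21.0 Ω, ∠Z = −∠Y = 24.1°
I = V/|Z| = 1.3/21.0 = 61.9 mA

61.9 mA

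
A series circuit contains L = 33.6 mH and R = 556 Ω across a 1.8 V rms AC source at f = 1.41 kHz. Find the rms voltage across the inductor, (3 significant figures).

0.850 V

ω = 2πf = 8859 rad/s
X_L = ωL = 298 Ω
Z = 556 + j298 Ω
|Z| = √(556² + 298²) = 631 Ω
I = V/|Z| = 2.85 mA
V_L = I·|Z_L| = 0.00285 × 298 = 0.850 V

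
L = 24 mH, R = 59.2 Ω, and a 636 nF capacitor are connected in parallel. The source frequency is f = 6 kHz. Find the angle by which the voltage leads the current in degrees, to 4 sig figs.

-53.55°

ω = 2πf = 37700 rad/s
X_L = ωL = 904.8 Ω
X_C = 1/(ωC) = 41.71 Ω
Parallel: admittances add. Y = 1/R + 1/(jωL) + jωC
Y = (0.01689 + j0.02287) S
|Y| = 0.02843 S → |Z| = 1/|Y| = 35.17 Ω, ∠Z = −∠Y = -53.55°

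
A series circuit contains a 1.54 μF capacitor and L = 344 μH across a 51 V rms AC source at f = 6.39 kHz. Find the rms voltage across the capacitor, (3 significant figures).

349 V

ω = 2πf = 40150 rad/s
X_L = ωL = 13.8 Ω
X_C = 1/(ωC) = 16.2 Ω
Net reactance X = X_L − X_C = -2.36 Ω
Z = − j2.36 Ω
|Z| = √(0² + 2.36²) = 2.36 Ω
I = V/|Z| = 21.6 A
V_C = I·|Z_C| = 21.6 × 16.2 = 349 V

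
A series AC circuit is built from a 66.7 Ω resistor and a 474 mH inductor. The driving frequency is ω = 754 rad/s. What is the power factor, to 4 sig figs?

0.1835

X_L = ωL = 357.4 Ω
Z = 66.70 + j357.4 Ω
|Z| = √(66.70² + 357.4²) = 363.6 Ω
∠Z = arctan(357.4/66.70) = 79.43°
cos φ = cos(79.43°) = 0.1835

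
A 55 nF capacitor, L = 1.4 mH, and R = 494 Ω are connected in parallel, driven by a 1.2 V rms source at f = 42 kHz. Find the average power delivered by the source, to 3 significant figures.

2.91 mW

ω = 2πf = 263900 rad/s
X_L = ωL = 369 Ω
X_C = 1/(ωC) = 68.9 Ω
Parallel: admittances add. Y = 1/R + 1/(jωL) + jωC
Y = (0.00202 + j0.0118) S
|Y| = 0.0120 S → |Z| = 1/|Y| = 83.5 Ω, ∠Z = −∠Y = -80.3°
I = V/|Z| = 14.4 mA
P = VI cos φ = 1.2 × 0.0144 × cos(-80.3°) = 2.91 mW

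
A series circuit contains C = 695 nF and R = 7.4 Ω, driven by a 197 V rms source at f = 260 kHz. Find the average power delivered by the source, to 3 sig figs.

ω = 2πf = 1.634e+06 rad/s
X_C = 1/(ωC) = 0.881 Ω
Z = 7.40 − j0.881 Ω
|Z| = √(7.40² + 0.881²) = 7.45 Ω
∠Z = arctan(-0.881/7.40) = -6.79°
I = V/|Z| = 26.4 A
P = VI cos φ = 197 × 26.4 × cos(-6.79°) = 5.17 kW

5.17 kW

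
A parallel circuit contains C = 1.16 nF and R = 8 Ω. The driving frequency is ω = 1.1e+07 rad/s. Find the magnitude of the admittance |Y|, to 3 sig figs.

126 mS

X_C = 1/(ωC) = 78.4 Ω
Parallel: admittances add. Y = 1/R + jωC
Y = (0.125 + j0.0128) S
|Y| = 0.126 S → |Z| = 1/|Y| = 7.96 Ω, ∠Z = −∠Y = -5.83°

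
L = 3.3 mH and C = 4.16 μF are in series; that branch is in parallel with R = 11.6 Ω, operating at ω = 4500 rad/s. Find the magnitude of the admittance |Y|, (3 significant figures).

90.0 mS

X_L = ωL = 14.8 Ω
X_C = 1/(ωC) = 53.4 Ω
Branch 1: Z₁ = R = 11.6 Ω
Branch 2 (series LC): Z₂ = j(X_L − X_C) = −j38.6 Ω
Parallel: Z = Z₁Z₂/(Z₁+Z₂), |Z| = 11.1 Ω, ∠Z = -16.7°
|Y| = 1/|Z| = 90.0 mS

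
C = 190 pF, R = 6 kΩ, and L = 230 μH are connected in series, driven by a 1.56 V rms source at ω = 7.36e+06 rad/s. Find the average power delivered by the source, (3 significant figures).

395 μW

X_L = ωL = 1690 Ω
X_C = 1/(ωC) = 715 Ω
Net reactance X = X_L − X_C = 978 Ω
Z = 6000 + j978 Ω
|Z| = √(6000² + 978²) = 6080 Ω
∠Z = arctan(978/6000) = 9.25°
I = V/|Z| = 257 μA
P = VI cos φ = 1.56 × 0.000257 × cos(9.25°) = 395 μW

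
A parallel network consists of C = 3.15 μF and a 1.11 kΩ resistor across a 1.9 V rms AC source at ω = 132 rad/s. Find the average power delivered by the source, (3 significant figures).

3.25 mW

X_C = 1/(ωC) = 2410 Ω
Parallel: admittances add. Y = 1/R + jωC
Y = (0.000901 + j0.000416) S
|Y| = 0.000992 S → |Z| = 1/|Y| = 1010 Ω, ∠Z = −∠Y = -24.8°
I = V/|Z| = 1.89 mA
P = VI cos φ = 1.9 × 0.00189 × cos(-24.8°) = 3.25 mW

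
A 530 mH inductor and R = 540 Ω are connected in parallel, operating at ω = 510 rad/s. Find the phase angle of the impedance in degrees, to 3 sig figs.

X_L = ωL = 270 Ω
Parallel: admittances add. Y = 1/R + 1/(jωL)
Y = (0.00185 − j0.00370) S
|Y| = 0.00414 S → |Z| = 1/|Y| = 242 Ω, ∠Z = −∠Y = 63.4°

63.4°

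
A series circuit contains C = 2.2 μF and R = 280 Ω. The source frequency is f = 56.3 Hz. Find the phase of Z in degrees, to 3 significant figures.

-77.7°

ω = 2πf = 353.7 rad/s
X_C = 1/(ωC) = 1280 Ω
Z = 280 − j1280 Ω
|Z| = √(280² + 1280²) = 1320 Ω
∠Z = arctan(-1280/280) = -77.7°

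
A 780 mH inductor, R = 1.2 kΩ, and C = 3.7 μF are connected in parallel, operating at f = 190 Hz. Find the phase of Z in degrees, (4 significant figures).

-76.00°

ω = 2πf = 1194 rad/s
X_L = ωL = 931.2 Ω
X_C = 1/(ωC) = 226.4 Ω
Parallel: admittances add. Y = 1/R + 1/(jωL) + jωC
Y = (0.0008333 + j0.003343) S
|Y| = 0.003445 S → |Z| = 1/|Y| = 290.2 Ω, ∠Z = −∠Y = -76.00°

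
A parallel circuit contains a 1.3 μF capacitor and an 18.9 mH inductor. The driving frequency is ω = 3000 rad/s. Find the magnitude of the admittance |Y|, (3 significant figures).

X_L = ωL = 56.7 Ω
X_C = 1/(ωC) = 256 Ω
Parallel: admittances add. Y = 1/(jωL) + jωC
Y = (0 − j0.0137) S
|Y| = 0.0137 S → |Z| = 1/|Y| = 72.8 Ω, ∠Z = −∠Y = 90.0°

13.7 mS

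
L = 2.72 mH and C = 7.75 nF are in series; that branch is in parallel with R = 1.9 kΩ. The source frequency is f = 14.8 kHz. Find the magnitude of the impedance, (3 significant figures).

ω = 2πf = 92990 rad/s
X_L = ωL = 253 Ω
X_C = 1/(ωC) = 1390 Ω
Branch 1: Z₁ = R = 1900 Ω
Branch 2 (series LC): Z₂ = j(X_L − X_C) = −j1130 Ω
Parallel: Z = Z₁Z₂/(Z₁+Z₂), |Z| = 974 Ω, ∠Z = -59.2°

974 Ω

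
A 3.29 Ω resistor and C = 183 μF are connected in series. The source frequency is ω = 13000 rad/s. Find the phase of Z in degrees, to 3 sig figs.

-7.28°

X_C = 1/(ωC) = 0.420 Ω
Z = 3.29 − j0.420 Ω
|Z| = √(3.29² + 0.420²) = 3.32 Ω
∠Z = arctan(-0.420/3.29) = -7.28°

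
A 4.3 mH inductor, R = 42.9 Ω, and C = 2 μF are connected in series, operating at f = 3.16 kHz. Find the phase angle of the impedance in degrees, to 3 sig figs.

54.5°

ω = 2πf = 19850 rad/s
X_L = ωL = 85.4 Ω
X_C = 1/(ωC) = 25.2 Ω
Net reactance X = X_L − X_C = 60.2 Ω
Z = 42.9 + j60.2 Ω
|Z| = √(42.9² + 60.2²) = 73.9 Ω
∠Z = arctan(60.2/42.9) = 54.5°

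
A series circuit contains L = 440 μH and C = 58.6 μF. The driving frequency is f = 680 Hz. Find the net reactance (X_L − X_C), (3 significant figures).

-2.11 Ω

ω = 2πf = 4273 rad/s
X_L = ωL = 1.88 Ω
X_C = 1/(ωC) = 3.99 Ω
X = 1.88 − 3.99 = -2.11 Ω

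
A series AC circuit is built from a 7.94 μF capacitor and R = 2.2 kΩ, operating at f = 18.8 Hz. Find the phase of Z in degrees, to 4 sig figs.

-25.86°

ω = 2πf = 118.1 rad/s
X_C = 1/(ωC) = 1066 Ω
Z = 2200 − j1066 Ω
|Z| = √(2200² + 1066²) = 2445 Ω
∠Z = arctan(-1066/2200) = -25.86°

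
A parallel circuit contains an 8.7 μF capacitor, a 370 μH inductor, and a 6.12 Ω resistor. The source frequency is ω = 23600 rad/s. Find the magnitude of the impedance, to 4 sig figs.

5.350 Ω

X_L = ωL = 8.732 Ω
X_C = 1/(ωC) = 4.870 Ω
Parallel: admittances add. Y = 1/R + 1/(jωL) + jωC
Y = (0.1634 + j0.09080) S
|Y| = 0.1869 S → |Z| = 1/|Y| = 5.350 Ω, ∠Z = −∠Y = -29.06°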